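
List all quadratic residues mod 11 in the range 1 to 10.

1,3,4,5,9

Square k = 1,…,5 (k and 11−k give the same square):
1²=1, 2²=4, 3²=9, 4²≡5, 5²≡3 (mod 11).
So the quadratic residues mod 11 are {1, 3, 4, 5, 9}.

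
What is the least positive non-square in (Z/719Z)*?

(2/719) = +1, so 2 is a residue.
(3/719) = +1, so 3 is a residue.
(4/719) = +1, so 4 is a residue.
(5/719) = +1, so 5 is a residue.
(6/719) = +1, so 6 is a residue.
(7/719) = +1, so 7 is a residue.
(8/719) = +1, so 8 is a residue.
(9/719) = +1, so 9 is a residue.
(10/719) = +1, so 10 is a residue.
(11/719) = −1, so 11 is the smallest positive non-residue mod 719.

11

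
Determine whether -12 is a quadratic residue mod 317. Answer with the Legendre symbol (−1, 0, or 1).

First reduce: -12 ≡ 305 (mod 317).
Reciprocity: 305 ≡ 1 and 317 ≡ 1 (mod 4), so (305/317) = +(317/305).
Reduce top mod 305: now compute (12/305).
Pull out 2^2: since 305 ≡ 1 (mod 8), (2/305) = +1, so (2/305)^2 = +1.
Reciprocity: 3 ≡ 3 and 305 ≡ 1 (mod 4), so (3/305) = +(305/3).
Reduce top mod 3: now compute (2/3).
Pull out 2: since 3 ≡ 3 (mod 8), (2/3) = -1.
Reached (1/3) = 1. Collecting the sign flips along the way, the symbol is -1.

-1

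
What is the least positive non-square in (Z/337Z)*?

(2/337) = +1, so 2 is a residue.
(3/337) = +1, so 3 is a residue.
(4/337) = +1, so 4 is a residue.
(5/337) = −1, so 5 is the smallest positive non-residue mod 337.

5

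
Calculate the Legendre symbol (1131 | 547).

-1

First reduce: 1131 ≡ 37 (mod 547).
Reciprocity: 37 ≡ 1 and 547 ≡ 3 (mod 4), so (37/547) = +(547/37).
Reduce top mod 37: now compute (29/37).
Reciprocity: 29 ≡ 1 and 37 ≡ 1 (mod 4), so (29/37) = +(37/29).
Reduce top mod 29: now compute (8/29).
Pull out 2^3: since 29 ≡ 5 (mod 8), (2/29) = -1, so (2/29)^3 = -1.
Reached (1/29) = 1. Collecting the sign flips along the way, the symbol is -1.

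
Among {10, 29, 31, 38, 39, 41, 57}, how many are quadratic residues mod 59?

3

(10/59) = -1 → non-residue.
(29/59) = +1 → QR.
(31/59) = -1 → non-residue.
(38/59) = -1 → non-residue.
(39/59) = -1 → non-residue.
(41/59) = +1 → QR.
(57/59) = +1 → QR.
Total quadratic residues among the 7: 3.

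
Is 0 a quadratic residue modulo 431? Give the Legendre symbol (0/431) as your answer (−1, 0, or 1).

0

Top reduces to 0: gcd > 1, so the symbol is 0.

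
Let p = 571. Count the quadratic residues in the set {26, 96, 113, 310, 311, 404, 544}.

(26/571) = -1 → non-residue.
(96/571) = +1 → QR.
(113/571) = -1 → non-residue.
(310/571) = -1 → non-residue.
(311/571) = -1 → non-residue.
(404/571) = -1 → non-residue.
(544/571) = +1 → QR.
Total quadratic residues among the 7: 2.

2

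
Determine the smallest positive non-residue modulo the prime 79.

(2/79) = +1, so 2 is a residue.
(3/79) = −1, so 3 is the smallest positive non-residue mod 79.

3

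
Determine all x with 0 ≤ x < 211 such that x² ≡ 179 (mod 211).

50, 161

Since 211 ≡ 3 (mod 4), a square root of 179 is 179^((211+1)/4) = 179^53 mod 211.
Repeated squaring: 179^2≡180, 179^4≡117, 179^8≡185, 179^16≡43, 179^32≡161 (mod 211).
179^53 = 179^(32+16+4+1) ≡ 161 (mod 211).
Check: 161² = 25921 ≡ 179 (mod 211). The two roots are 50 and 161.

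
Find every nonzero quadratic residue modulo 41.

1, 2, 4, 5, 8, 9, 10, 16, 18, 20, 21, 23, 25, 31, 32, 33, 36, 37, 39, 40

Square k = 1,…,20 (k and 41−k give the same square):
1²=1, 2²=4, 3²=9, 4²=16, 5²=25, 6²=36, 7²≡8, 8²≡23, 9²≡40, 10²≡18, 11²≡39, 12²≡21, 13²≡5, 14²≡32, 15²≡20, 16²≡10, 17²≡2, 18²≡37, 19²≡33, 20²≡31 (mod 41).
So the quadratic residues mod 41 are {1, 2, 4, 5, 8, 9, 10, 16, 18, 20, 21, 23, 25, 31, 32, 33, 36, 37, 39, 40}.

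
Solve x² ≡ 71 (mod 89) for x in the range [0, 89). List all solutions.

31, 58

89 ≡ 1 (mod 4), so we find a root by search.
Trying successive values, 31² = 961 ≡ 71 (mod 89). The other root is 89 − 31 = 58.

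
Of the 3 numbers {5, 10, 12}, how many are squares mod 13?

2

(5/13) = -1 → non-residue.
(10/13) = +1 → QR.
(12/13) = +1 → QR.
Total quadratic residues among the 3: 2.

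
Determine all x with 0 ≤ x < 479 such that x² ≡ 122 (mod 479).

238, 241

Since 479 ≡ 3 (mod 4), a square root of 122 is 122^((479+1)/4) = 122^120 mod 479.
Repeated squaring: 122^2≡35, 122^4≡267, 122^8≡397, 122^16≡18, 122^32≡324, 122^64≡75 (mod 479).
122^120 = 122^(64+32+16+8) ≡ 241 (mod 479).
Check: 241² = 58081 ≡ 122 (mod 479). The two roots are 238 and 241.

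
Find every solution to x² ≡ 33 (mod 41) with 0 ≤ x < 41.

19, 22

41 ≡ 1 (mod 4), so we find a root by search.
Trying successive values, 19² = 361 ≡ 33 (mod 41). The other root is 41 − 19 = 22.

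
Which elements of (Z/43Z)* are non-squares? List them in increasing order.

2,3,5,7,8,12,18,19,20,22,26,27,28,29,30,32,33,34,37,39,42

Square k = 1,…,21 (k and 43−k give the same square):
1²=1, 2²=4, 3²=9, 4²=16, 5²=25, 6²=36, 7²≡6, 8²≡21, 9²≡38, 10²≡14, 11²≡35, 12²≡15, 13²≡40, 14²≡24, 15²≡10, 16²≡41, 17²≡31, 18²≡23, 19²≡17, 20²≡13, 21²≡11 (mod 43).
The residues are {1, 4, 6, 9, 10, 11, 13, 14, 15, 16, 17, 21, 23, 24, 25, 31, 35, 36, 38, 40, 41}; the non-residues are the remaining 21 nonzero classes.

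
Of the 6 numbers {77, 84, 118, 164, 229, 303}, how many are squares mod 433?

(77/433) = -1 → non-residue.
(84/433) = -1 → non-residue.
(118/433) = +1 → QR.
(164/433) = +1 → QR.
(229/433) = +1 → QR.
(303/433) = -1 → non-residue.
Total quadratic residues among the 6: 3.

3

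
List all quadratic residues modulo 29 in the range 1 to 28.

Square k = 1,…,14 (k and 29−k give the same square):
1²=1, 2²=4, 3²=9, 4²=16, 5²=25, 6²≡7, 7²≡20, 8²≡6, 9²≡23, 10²≡13, 11²≡5, 12²≡28, 13²≡24, 14²≡22 (mod 29).
So the quadratic residues mod 29 are {1, 4, 5, 6, 7, 9, 13, 16, 20, 22, 23, 24, 25, 28}.

1, 4, 5, 6, 7, 9, 13, 16, 20, 22, 23, 24, 25, 28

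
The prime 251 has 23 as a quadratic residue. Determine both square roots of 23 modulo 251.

Since 251 ≡ 3 (mod 4), a square root of 23 is 23^((251+1)/4) = 23^63 mod 251.
Repeated squaring: 23^2≡27, 23^4≡227, 23^8≡74, 23^16≡205, 23^32≡108 (mod 251).
23^63 = 23^(32+16+8+4+2+1) ≡ 147 (mod 251).
Check: 147² = 21609 ≡ 23 (mod 251). The two roots are 104 and 147.

104, 147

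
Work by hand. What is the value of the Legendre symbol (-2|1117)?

-1

Euler's criterion: (-2/1117) ≡ 1115^558 (mod 1117).
1115^2 ≡ 4 (mod 1117)
1115^4 ≡ 16 (mod 1117)
1115^8 ≡ 256 (mod 1117)
1115^16 ≡ 750 (mod 1117)
1115^32 ≡ 649 (mod 1117)
1115^64 ≡ 92 (mod 1117)
1115^128 ≡ 645 (mod 1117)
1115^256 ≡ 501 (mod 1117)
1115^512 ≡ 793 (mod 1117)
1115^558 = 1115^(512+32+8+4+2) ≡ 1116 (mod 1117).
Result is 1116 ≡ −1, so (-2/1117) = −1.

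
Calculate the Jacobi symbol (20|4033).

-1

Pull out 2^2: since 4033 ≡ 1 (mod 8), (2/4033) = +1, so (2/4033)^2 = +1.
Reciprocity: 5 ≡ 1 and 4033 ≡ 1 (mod 4), so (5/4033) = +(4033/5).
Reduce top mod 5: now compute (3/5).
Reciprocity: 3 ≡ 3 and 5 ≡ 1 (mod 4), so (3/5) = +(5/3).
Reduce top mod 3: now compute (2/3).
Pull out 2: since 3 ≡ 3 (mod 8), (2/3) = -1.
Reached (1/3) = 1. Collecting the sign flips along the way, the symbol is -1.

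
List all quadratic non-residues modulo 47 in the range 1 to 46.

5 10 11 13 15 19 20 22 23 26 29 30 31 33 35 38 39 40 41 43 44 45 46

Square k = 1,…,23 (k and 47−k give the same square):
1²=1, 2²=4, 3²=9, 4²=16, 5²=25, 6²=36, 7²≡2, 8²≡17, 9²≡34, 10²≡6, 11²≡27, 12²≡3, 13²≡28, 14²≡8, 15²≡37, 16²≡21, 17²≡7, 18²≡42, 19²≡32, 20²≡24, 21²≡18, 22²≡14, 23²≡12 (mod 47).
The residues are {1, 2, 3, 4, 6, 7, 8, 9, 12, 14, 16, 17, 18, 21, 24, 25, 27, 28, 32, 34, 36, 37, 42}; the non-residues are the remaining 23 nonzero classes.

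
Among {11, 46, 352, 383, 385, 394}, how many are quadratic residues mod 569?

(11/569) = -1 → non-residue.
(46/569) = -1 → non-residue.
(352/569) = -1 → non-residue.
(383/569) = +1 → QR.
(385/569) = -1 → non-residue.
(394/569) = +1 → QR.
Total quadratic residues among the 6: 2.

2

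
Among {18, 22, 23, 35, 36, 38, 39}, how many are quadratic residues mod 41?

4

(18/41) = +1 → QR.
(22/41) = -1 → non-residue.
(23/41) = +1 → QR.
(35/41) = -1 → non-residue.
(36/41) = +1 → QR.
(38/41) = -1 → non-residue.
(39/41) = +1 → QR.
Total quadratic residues among the 7: 4.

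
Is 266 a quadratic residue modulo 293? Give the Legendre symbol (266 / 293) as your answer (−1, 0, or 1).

Pull out 2: since 293 ≡ 5 (mod 8), (2/293) = -1.
Reciprocity: 133 ≡ 1 and 293 ≡ 1 (mod 4), so (133/293) = +(293/133).
Reduce top mod 133: now compute (27/133).
Reciprocity: 27 ≡ 3 and 133 ≡ 1 (mod 4), so (27/133) = +(133/27).
Reduce top mod 27: now compute (25/27).
Reciprocity: 25 ≡ 1 and 27 ≡ 3 (mod 4), so (25/27) = +(27/25).
Reduce top mod 25: now compute (2/25).
Pull out 2: since 25 ≡ 1 (mod 8), (2/25) = +1.
Reached (1/25) = 1. Collecting the sign flips along the way, the symbol is -1.

-1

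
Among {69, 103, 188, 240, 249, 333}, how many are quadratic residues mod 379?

(69/379) = -1 → non-residue.
(103/379) = +1 → QR.
(188/379) = -1 → non-residue.
(240/379) = -1 → non-residue.
(249/379) = -1 → non-residue.
(333/379) = +1 → QR.
Total quadratic residues among the 6: 2.

2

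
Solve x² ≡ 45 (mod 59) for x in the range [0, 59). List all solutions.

Since 59 ≡ 3 (mod 4), a square root of 45 is 45^((59+1)/4) = 45^15 mod 59.
Repeated squaring: 45^2≡19, 45^4≡7, 45^8≡49 (mod 59).
45^15 = 45^(8+4+2+1) ≡ 35 (mod 59).
Check: 35² = 1225 ≡ 45 (mod 59). The two roots are 24 and 35.

24, 35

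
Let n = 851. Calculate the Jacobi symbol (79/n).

1

Reciprocity: 79 ≡ 3 and 851 ≡ 3 (mod 4), so (79/851) = −(851/79).
Reduce top mod 79: now compute (61/79).
Reciprocity: 61 ≡ 1 and 79 ≡ 3 (mod 4), so (61/79) = +(79/61).
Reduce top mod 61: now compute (18/61).
Pull out 2: since 61 ≡ 5 (mod 8), (2/61) = -1.
Reciprocity: 9 ≡ 1 and 61 ≡ 1 (mod 4), so (9/61) = +(61/9).
Reduce top mod 9: now compute (7/9).
Reciprocity: 7 ≡ 3 and 9 ≡ 1 (mod 4), so (7/9) = +(9/7).
Reduce top mod 7: now compute (2/7).
Pull out 2: since 7 ≡ 7 (mod 8), (2/7) = +1.
Reached (1/7) = 1. Collecting the sign flips along the way, the symbol is +1.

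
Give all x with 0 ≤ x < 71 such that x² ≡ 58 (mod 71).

Since 71 ≡ 3 (mod 4), a square root of 58 is 58^((71+1)/4) = 58^18 mod 71.
Repeated squaring: 58^2≡27, 58^4≡19, 58^8≡6, 58^16≡36 (mod 71).
58^18 = 58^(16+2) ≡ 49 (mod 71).
Check: 49² = 2401 ≡ 58 (mod 71). The two roots are 22 and 49.

22, 49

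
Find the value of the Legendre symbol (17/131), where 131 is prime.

Euler's criterion: (17/131) ≡ 17^65 (mod 131).
17^2 ≡ 27 (mod 131)
17^4 ≡ 74 (mod 131)
17^8 ≡ 105 (mod 131)
17^16 ≡ 21 (mod 131)
17^32 ≡ 48 (mod 131)
17^64 ≡ 77 (mod 131)
17^65 = 17^(64+1) ≡ 130 (mod 131).
Result is 130 ≡ −1, so (17/131) = −1.

-1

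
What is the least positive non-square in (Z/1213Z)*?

(2/1213) = −1, so 2 is the smallest positive non-residue mod 1213.

2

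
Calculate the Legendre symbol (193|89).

-1

First reduce: 193 ≡ 15 (mod 89).
Reciprocity: 15 ≡ 3 and 89 ≡ 1 (mod 4), so (15/89) = +(89/15).
Reduce top mod 15: now compute (14/15).
Pull out 2: since 15 ≡ 7 (mod 8), (2/15) = +1.
Reciprocity: 7 ≡ 3 and 15 ≡ 3 (mod 4), so (7/15) = −(15/7).
Reduce top mod 7: now compute (1/7).
Reached (1/7) = 1. Collecting the sign flips along the way, the symbol is -1.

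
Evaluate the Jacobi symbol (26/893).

-1

Pull out 2: since 893 ≡ 5 (mod 8), (2/893) = -1.
Reciprocity: 13 ≡ 1 and 893 ≡ 1 (mod 4), so (13/893) = +(893/13).
Reduce top mod 13: now compute (9/13).
Reciprocity: 9 ≡ 1 and 13 ≡ 1 (mod 4), so (9/13) = +(13/9).
Reduce top mod 9: now compute (4/9).
Pull out 2^2: since 9 ≡ 1 (mod 8), (2/9) = +1, so (2/9)^2 = +1.
Reached (1/9) = 1. Collecting the sign flips along the way, the symbol is -1.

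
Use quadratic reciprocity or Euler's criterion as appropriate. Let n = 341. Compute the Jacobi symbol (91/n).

Reciprocity: 91 ≡ 3 and 341 ≡ 1 (mod 4), so (91/341) = +(341/91).
Reduce top mod 91: now compute (68/91).
Pull out 2^2: since 91 ≡ 3 (mod 8), (2/91) = -1, so (2/91)^2 = +1.
Reciprocity: 17 ≡ 1 and 91 ≡ 3 (mod 4), so (17/91) = +(91/17).
Reduce top mod 17: now compute (6/17).
Pull out 2: since 17 ≡ 1 (mod 8), (2/17) = +1.
Reciprocity: 3 ≡ 3 and 17 ≡ 1 (mod 4), so (3/17) = +(17/3).
Reduce top mod 3: now compute (2/3).
Pull out 2: since 3 ≡ 3 (mod 8), (2/3) = -1.
Reached (1/3) = 1. Collecting the sign flips along the way, the symbol is -1.

-1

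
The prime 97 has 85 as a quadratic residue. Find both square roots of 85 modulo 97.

97 ≡ 1 (mod 4), so we find a root by search.
Trying successive values, 45² = 2025 ≡ 85 (mod 97). The other root is 97 − 45 = 52.

45, 52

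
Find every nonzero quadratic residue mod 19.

1,4,5,6,7,9,11,16,17

Square k = 1,…,9 (k and 19−k give the same square):
1²=1, 2²=4, 3²=9, 4²=16, 5²≡6, 6²≡17, 7²≡11, 8²≡7, 9²≡5 (mod 19).
So the quadratic residues mod 19 are {1, 4, 5, 6, 7, 9, 11, 16, 17}.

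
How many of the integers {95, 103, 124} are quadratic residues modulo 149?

(95/149) = +1 → QR.
(103/149) = +1 → QR.
(124/149) = +1 → QR.
Total quadratic residues among the 3: 3.

3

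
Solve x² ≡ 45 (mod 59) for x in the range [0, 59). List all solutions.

Since 59 ≡ 3 (mod 4), a square root of 45 is 45^((59+1)/4) = 45^15 mod 59.
Repeated squaring: 45^2≡19, 45^4≡7, 45^8≡49 (mod 59).
45^15 = 45^(8+4+2+1) ≡ 35 (mod 59).
Check: 35² = 1225 ≡ 45 (mod 59). The two roots are 24 and 35.

24, 35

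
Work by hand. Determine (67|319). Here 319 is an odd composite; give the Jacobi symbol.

1

Reciprocity: 67 ≡ 3 and 319 ≡ 3 (mod 4), so (67/319) = −(319/67).
Reduce top mod 67: now compute (51/67).
Reciprocity: 51 ≡ 3 and 67 ≡ 3 (mod 4), so (51/67) = −(67/51).
Reduce top mod 51: now compute (16/51).
Pull out 2^4: since 51 ≡ 3 (mod 8), (2/51) = -1, so (2/51)^4 = +1.
Reached (1/51) = 1. Collecting the sign flips along the way, the symbol is +1.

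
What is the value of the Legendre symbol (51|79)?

Reciprocity: 51 ≡ 3 and 79 ≡ 3 (mod 4), so (51/79) = −(79/51).
Reduce top mod 51: now compute (28/51).
Pull out 2^2: since 51 ≡ 3 (mod 8), (2/51) = -1, so (2/51)^2 = +1.
Reciprocity: 7 ≡ 3 and 51 ≡ 3 (mod 4), so (7/51) = −(51/7).
Reduce top mod 7: now compute (2/7).
Pull out 2: since 7 ≡ 7 (mod 8), (2/7) = +1.
Reached (1/7) = 1. Collecting the sign flips along the way, the symbol is +1.

1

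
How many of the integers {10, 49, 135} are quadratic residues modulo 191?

3

(10/191) = +1 → QR.
(49/191) = +1 → QR.
(135/191) = +1 → QR.
Total quadratic residues among the 3: 3.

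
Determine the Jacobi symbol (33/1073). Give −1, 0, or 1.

Reciprocity: 33 ≡ 1 and 1073 ≡ 1 (mod 4), so (33/1073) = +(1073/33).
Reduce top mod 33: now compute (17/33).
Reciprocity: 17 ≡ 1 and 33 ≡ 1 (mod 4), so (17/33) = +(33/17).
Reduce top mod 17: now compute (16/17).
Pull out 2^4: since 17 ≡ 1 (mod 8), (2/17) = +1, so (2/17)^4 = +1.
Reached (1/17) = 1. Collecting the sign flips along the way, the symbol is +1.

1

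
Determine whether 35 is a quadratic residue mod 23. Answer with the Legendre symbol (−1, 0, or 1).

Euler's criterion: (35/23) ≡ 12^11 (mod 23).
12^2 ≡ 6 (mod 23)
12^4 ≡ 13 (mod 23)
12^8 ≡ 8 (mod 23)
12^11 = 12^(8+2+1) ≡ 1 (mod 23).
Result is 1, so (35/23) = 1.

1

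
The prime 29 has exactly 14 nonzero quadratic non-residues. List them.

2 3 8 10 11 12 14 15 17 18 19 21 26 27

Square k = 1,…,14 (k and 29−k give the same square):
1²=1, 2²=4, 3²=9, 4²=16, 5²=25, 6²≡7, 7²≡20, 8²≡6, 9²≡23, 10²≡13, 11²≡5, 12²≡28, 13²≡24, 14²≡22 (mod 29).
The residues are {1, 4, 5, 6, 7, 9, 13, 16, 20, 22, 23, 24, 25, 28}; the non-residues are the remaining 14 nonzero classes.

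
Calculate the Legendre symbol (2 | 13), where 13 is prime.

-1

Euler's criterion: (2/13) ≡ 2^6 (mod 13).
2^2 ≡ 4 (mod 13)
2^4 ≡ 3 (mod 13)
2^6 = 2^(4+2) ≡ 12 (mod 13).
Result is 12 ≡ −1, so (2/13) = −1.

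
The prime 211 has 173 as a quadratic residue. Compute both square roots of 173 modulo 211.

Since 211 ≡ 3 (mod 4), a square root of 173 is 173^((211+1)/4) = 173^53 mod 211.
Repeated squaring: 173^2≡178, 173^4≡34, 173^8≡101, 173^16≡73, 173^32≡54 (mod 211).
173^53 = 173^(32+16+4+1) ≡ 54 (mod 211).
Check: 54² = 2916 ≡ 173 (mod 211). The two roots are 54 and 157.

54, 157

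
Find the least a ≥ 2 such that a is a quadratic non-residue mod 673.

5

(2/673) = +1, so 2 is a residue.
(3/673) = +1, so 3 is a residue.
(4/673) = +1, so 4 is a residue.
(5/673) = −1, so 5 is the smallest positive non-residue mod 673.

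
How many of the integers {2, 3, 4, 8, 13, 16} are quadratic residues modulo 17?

5

(2/17) = +1 → QR.
(3/17) = -1 → non-residue.
(4/17) = +1 → QR.
(8/17) = +1 → QR.
(13/17) = +1 → QR.
(16/17) = +1 → QR.
Total quadratic residues among the 6: 5.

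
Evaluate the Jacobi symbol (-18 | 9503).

First reduce: -18 ≡ 9485 (mod 9503).
Reciprocity: 9485 ≡ 1 and 9503 ≡ 3 (mod 4), so (9485/9503) = +(9503/9485).
Reduce top mod 9485: now compute (18/9485).
Pull out 2: since 9485 ≡ 5 (mod 8), (2/9485) = -1.
Reciprocity: 9 ≡ 1 and 9485 ≡ 1 (mod 4), so (9/9485) = +(9485/9).
Reduce top mod 9: now compute (8/9).
Pull out 2^3: since 9 ≡ 1 (mod 8), (2/9) = +1, so (2/9)^3 = +1.
Reached (1/9) = 1. Collecting the sign flips along the way, the symbol is -1.

-1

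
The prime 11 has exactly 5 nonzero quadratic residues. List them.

1 3 4 5 9

Square k = 1,…,5 (k and 11−k give the same square):
1²=1, 2²=4, 3²=9, 4²≡5, 5²≡3 (mod 11).
So the quadratic residues mod 11 are {1, 3, 4, 5, 9}.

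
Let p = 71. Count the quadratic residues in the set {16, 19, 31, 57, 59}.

(16/71) = +1 → QR.
(19/71) = +1 → QR.
(31/71) = -1 → non-residue.
(57/71) = +1 → QR.
(59/71) = -1 → non-residue.
Total quadratic residues among the 5: 3.

3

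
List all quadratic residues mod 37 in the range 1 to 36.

Square k = 1,…,18 (k and 37−k give the same square):
1²=1, 2²=4, 3²=9, 4²=16, 5²=25, 6²=36, 7²≡12, 8²≡27, 9²≡7, 10²≡26, 11²≡10, 12²≡33, 13²≡21, 14²≡11, 15²≡3, 16²≡34, 17²≡30, 18²≡28 (mod 37).
So the quadratic residues mod 37 are {1, 3, 4, 7, 9, 10, 11, 12, 16, 21, 25, 26, 27, 28, 30, 33, 34, 36}.

1,3,4,7,9,10,11,12,16,21,25,26,27,28,30,33,34,36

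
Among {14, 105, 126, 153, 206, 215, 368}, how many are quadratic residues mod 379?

4

(14/379) = +1 → QR.
(105/379) = +1 → QR.
(126/379) = +1 → QR.
(153/379) = -1 → non-residue.
(206/379) = -1 → non-residue.
(215/379) = -1 → non-residue.
(368/379) = +1 → QR.
Total quadratic residues among the 7: 4.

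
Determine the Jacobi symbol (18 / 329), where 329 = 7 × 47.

Pull out 2: since 329 ≡ 1 (mod 8), (2/329) = +1.
Reciprocity: 9 ≡ 1 and 329 ≡ 1 (mod 4), so (9/329) = +(329/9).
Reduce top mod 9: now compute (5/9).
Reciprocity: 5 ≡ 1 and 9 ≡ 1 (mod 4), so (5/9) = +(9/5).
Reduce top mod 5: now compute (4/5).
Pull out 2^2: since 5 ≡ 5 (mod 8), (2/5) = -1, so (2/5)^2 = +1.
Reached (1/5) = 1. Collecting the sign flips along the way, the symbol is +1.

1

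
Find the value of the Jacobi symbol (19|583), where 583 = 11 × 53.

Reciprocity: 19 ≡ 3 and 583 ≡ 3 (mod 4), so (19/583) = −(583/19).
Reduce top mod 19: now compute (13/19).
Reciprocity: 13 ≡ 1 and 19 ≡ 3 (mod 4), so (13/19) = +(19/13).
Reduce top mod 13: now compute (6/13).
Pull out 2: since 13 ≡ 5 (mod 8), (2/13) = -1.
Reciprocity: 3 ≡ 3 and 13 ≡ 1 (mod 4), so (3/13) = +(13/3).
Reduce top mod 3: now compute (1/3).
Reached (1/3) = 1. Collecting the sign flips along the way, the symbol is +1.

1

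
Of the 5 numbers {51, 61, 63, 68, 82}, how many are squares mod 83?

(51/83) = +1 → QR.
(61/83) = +1 → QR.
(63/83) = +1 → QR.
(68/83) = +1 → QR.
(82/83) = -1 → non-residue.
Total quadratic residues among the 5: 4.

4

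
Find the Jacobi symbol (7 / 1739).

Reciprocity: 7 ≡ 3 and 1739 ≡ 3 (mod 4), so (7/1739) = −(1739/7).
Reduce top mod 7: now compute (3/7).
Reciprocity: 3 ≡ 3 and 7 ≡ 3 (mod 4), so (3/7) = −(7/3).
Reduce top mod 3: now compute (1/3).
Reached (1/3) = 1. Collecting the sign flips along the way, the symbol is +1.

1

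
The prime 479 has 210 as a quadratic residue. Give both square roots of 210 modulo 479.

Since 479 ≡ 3 (mod 4), a square root of 210 is 210^((479+1)/4) = 210^120 mod 479.
Repeated squaring: 210^2≡32, 210^4≡66, 210^8≡45, 210^16≡109, 210^32≡385, 210^64≡214 (mod 479).
210^120 = 210^(64+32+16+8) ≡ 230 (mod 479).
Check: 230² = 52900 ≡ 210 (mod 479). The two roots are 230 and 249.

230, 249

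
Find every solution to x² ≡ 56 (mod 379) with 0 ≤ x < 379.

65, 314

Since 379 ≡ 3 (mod 4), a square root of 56 is 56^((379+1)/4) = 56^95 mod 379.
Repeated squaring: 56^2≡104, 56^4≡204, 56^8≡305, 56^16≡170, 56^32≡96, 56^64≡120 (mod 379).
56^95 = 56^(64+16+8+4+2+1) ≡ 314 (mod 379).
Check: 314² = 98596 ≡ 56 (mod 379). The two roots are 65 and 314.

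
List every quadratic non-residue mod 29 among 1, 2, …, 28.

2,3,8,10,11,12,14,15,17,18,19,21,26,27

Square k = 1,…,14 (k and 29−k give the same square):
1²=1, 2²=4, 3²=9, 4²=16, 5²=25, 6²≡7, 7²≡20, 8²≡6, 9²≡23, 10²≡13, 11²≡5, 12²≡28, 13²≡24, 14²≡22 (mod 29).
The residues are {1, 4, 5, 6, 7, 9, 13, 16, 20, 22, 23, 24, 25, 28}; the non-residues are the remaining 14 nonzero classes.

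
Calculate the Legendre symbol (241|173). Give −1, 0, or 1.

Euler's criterion: (241/173) ≡ 68^86 (mod 173).
68^2 ≡ 126 (mod 173)
68^4 ≡ 133 (mod 173)
68^8 ≡ 43 (mod 173)
68^16 ≡ 119 (mod 173)
68^32 ≡ 148 (mod 173)
68^64 ≡ 106 (mod 173)
68^86 = 68^(64+16+4+2) ≡ 172 (mod 173).
Result is 172 ≡ −1, so (241/173) = −1.

-1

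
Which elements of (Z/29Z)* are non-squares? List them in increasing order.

2, 3, 8, 10, 11, 12, 14, 15, 17, 18, 19, 21, 26, 27

Square k = 1,…,14 (k and 29−k give the same square):
1²=1, 2²=4, 3²=9, 4²=16, 5²=25, 6²≡7, 7²≡20, 8²≡6, 9²≡23, 10²≡13, 11²≡5, 12²≡28, 13²≡24, 14²≡22 (mod 29).
The residues are {1, 4, 5, 6, 7, 9, 13, 16, 20, 22, 23, 24, 25, 28}; the non-residues are the remaining 14 nonzero classes.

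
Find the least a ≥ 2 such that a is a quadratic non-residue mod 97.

(2/97) = +1, so 2 is a residue.
(3/97) = +1, so 3 is a residue.
(4/97) = +1, so 4 is a residue.
(5/97) = −1, so 5 is the smallest positive non-residue mod 97.

5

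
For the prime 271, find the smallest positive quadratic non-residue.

(2/271) = +1, so 2 is a residue.
(3/271) = −1, so 3 is the smallest positive non-residue mod 271.

3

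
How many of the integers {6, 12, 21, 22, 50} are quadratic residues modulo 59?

3

(6/59) = -1 → non-residue.
(12/59) = +1 → QR.
(21/59) = +1 → QR.
(22/59) = +1 → QR.
(50/59) = -1 → non-residue.
Total quadratic residues among the 5: 3.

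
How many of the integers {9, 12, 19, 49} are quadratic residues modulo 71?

4

(9/71) = +1 → QR.
(12/71) = +1 → QR.
(19/71) = +1 → QR.
(49/71) = +1 → QR.
Total quadratic residues among the 4: 4.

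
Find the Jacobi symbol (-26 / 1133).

1

First reduce: -26 ≡ 1107 (mod 1133).
Reciprocity: 1107 ≡ 3 and 1133 ≡ 1 (mod 4), so (1107/1133) = +(1133/1107).
Reduce top mod 1107: now compute (26/1107).
Pull out 2: since 1107 ≡ 3 (mod 8), (2/1107) = -1.
Reciprocity: 13 ≡ 1 and 1107 ≡ 3 (mod 4), so (13/1107) = +(1107/13).
Reduce top mod 13: now compute (2/13).
Pull out 2: since 13 ≡ 5 (mod 8), (2/13) = -1.
Reached (1/13) = 1. Collecting the sign flips along the way, the symbol is +1.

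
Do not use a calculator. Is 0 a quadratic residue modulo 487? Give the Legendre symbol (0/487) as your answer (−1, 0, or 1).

Top reduces to 0: gcd > 1, so the symbol is 0.

0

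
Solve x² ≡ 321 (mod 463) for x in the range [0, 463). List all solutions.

Since 463 ≡ 3 (mod 4), a square root of 321 is 321^((463+1)/4) = 321^116 mod 463.
Repeated squaring: 321^2≡255, 321^4≡205, 321^8≡355, 321^16≡89, 321^32≡50, 321^64≡185 (mod 463).
321^116 = 321^(64+32+16+4) ≡ 435 (mod 463).
Check: 435² = 189225 ≡ 321 (mod 463). The two roots are 28 and 435.

28, 435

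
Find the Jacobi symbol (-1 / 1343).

First reduce: -1 ≡ 1342 (mod 1343).
Pull out 2: since 1343 ≡ 7 (mod 8), (2/1343) = +1.
Reciprocity: 671 ≡ 3 and 1343 ≡ 3 (mod 4), so (671/1343) = −(1343/671).
Reduce top mod 671: now compute (1/671).
Reached (1/671) = 1. Collecting the sign flips along the way, the symbol is -1.

-1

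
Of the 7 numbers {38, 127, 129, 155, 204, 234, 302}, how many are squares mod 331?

4

(38/331) = -1 → non-residue.
(127/331) = +1 → QR.
(129/331) = -1 → non-residue.
(155/331) = +1 → QR.
(204/331) = -1 → non-residue.
(234/331) = +1 → QR.
(302/331) = +1 → QR.
Total quadratic residues among the 7: 4.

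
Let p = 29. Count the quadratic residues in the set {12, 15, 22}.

1

(12/29) = -1 → non-residue.
(15/29) = -1 → non-residue.
(22/29) = +1 → QR.
Total quadratic residues among the 3: 1.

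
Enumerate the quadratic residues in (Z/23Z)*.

1, 2, 3, 4, 6, 8, 9, 12, 13, 16, 18

Square k = 1,…,11 (k and 23−k give the same square):
1²=1, 2²=4, 3²=9, 4²=16, 5²≡2, 6²≡13, 7²≡3, 8²≡18, 9²≡12, 10²≡8, 11²≡6 (mod 23).
So the quadratic residues mod 23 are {1, 2, 3, 4, 6, 8, 9, 12, 13, 16, 18}.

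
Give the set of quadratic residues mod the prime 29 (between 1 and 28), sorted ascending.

Square k = 1,…,14 (k and 29−k give the same square):
1²=1, 2²=4, 3²=9, 4²=16, 5²=25, 6²≡7, 7²≡20, 8²≡6, 9²≡23, 10²≡13, 11²≡5, 12²≡28, 13²≡24, 14²≡22 (mod 29).
So the quadratic residues mod 29 are {1, 4, 5, 6, 7, 9, 13, 16, 20, 22, 23, 24, 25, 28}.

1,4,5,6,7,9,13,16,20,22,23,24,25,28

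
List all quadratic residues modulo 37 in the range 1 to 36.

Square k = 1,…,18 (k and 37−k give the same square):
1²=1, 2²=4, 3²=9, 4²=16, 5²=25, 6²=36, 7²≡12, 8²≡27, 9²≡7, 10²≡26, 11²≡10, 12²≡33, 13²≡21, 14²≡11, 15²≡3, 16²≡34, 17²≡30, 18²≡28 (mod 37).
So the quadratic residues mod 37 are {1, 3, 4, 7, 9, 10, 11, 12, 16, 21, 25, 26, 27, 28, 30, 33, 34, 36}.

1 3 4 7 9 10 11 12 16 21 25 26 27 28 30 33 34 36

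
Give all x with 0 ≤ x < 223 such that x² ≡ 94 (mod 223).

81, 142

Since 223 ≡ 3 (mod 4), a square root of 94 is 94^((223+1)/4) = 94^56 mod 223.
Repeated squaring: 94^2≡139, 94^4≡143, 94^8≡156, 94^16≡29, 94^32≡172 (mod 223).
94^56 = 94^(32+16+8) ≡ 81 (mod 223).
Check: 81² = 6561 ≡ 94 (mod 223). The two roots are 81 and 142.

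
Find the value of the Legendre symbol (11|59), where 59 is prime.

-1

Reciprocity: 11 ≡ 3 and 59 ≡ 3 (mod 4), so (11/59) = −(59/11).
Reduce top mod 11: now compute (4/11).
Pull out 2^2: since 11 ≡ 3 (mod 8), (2/11) = -1, so (2/11)^2 = +1.
Reached (1/11) = 1. Collecting the sign flips along the way, the symbol is -1.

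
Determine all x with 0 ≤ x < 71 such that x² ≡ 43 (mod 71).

Since 71 ≡ 3 (mod 4), a square root of 43 is 43^((71+1)/4) = 43^18 mod 71.
Repeated squaring: 43^2≡3, 43^4≡9, 43^8≡10, 43^16≡29 (mod 71).
43^18 = 43^(16+2) ≡ 16 (mod 71).
Check: 16² = 256 ≡ 43 (mod 71). The two roots are 16 and 55.

16, 55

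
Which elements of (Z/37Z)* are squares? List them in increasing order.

Square k = 1,…,18 (k and 37−k give the same square):
1²=1, 2²=4, 3²=9, 4²=16, 5²=25, 6²=36, 7²≡12, 8²≡27, 9²≡7, 10²≡26, 11²≡10, 12²≡33, 13²≡21, 14²≡11, 15²≡3, 16²≡34, 17²≡30, 18²≡28 (mod 37).
So the quadratic residues mod 37 are {1, 3, 4, 7, 9, 10, 11, 12, 16, 21, 25, 26, 27, 28, 30, 33, 34, 36}.

1, 3, 4, 7, 9, 10, 11, 12, 16, 21, 25, 26, 27, 28, 30, 33, 34, 36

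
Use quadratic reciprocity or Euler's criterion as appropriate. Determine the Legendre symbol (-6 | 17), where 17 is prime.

-1

First reduce: -6 ≡ 11 (mod 17).
Reciprocity: 11 ≡ 3 and 17 ≡ 1 (mod 4), so (11/17) = +(17/11).
Reduce top mod 11: now compute (6/11).
Pull out 2: since 11 ≡ 3 (mod 8), (2/11) = -1.
Reciprocity: 3 ≡ 3 and 11 ≡ 3 (mod 4), so (3/11) = −(11/3).
Reduce top mod 3: now compute (2/3).
Pull out 2: since 3 ≡ 3 (mod 8), (2/3) = -1.
Reached (1/3) = 1. Collecting the sign flips along the way, the symbol is -1.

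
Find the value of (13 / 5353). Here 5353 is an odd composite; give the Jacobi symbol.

Reciprocity: 13 ≡ 1 and 5353 ≡ 1 (mod 4), so (13/5353) = +(5353/13).
Reduce top mod 13: now compute (10/13).
Pull out 2: since 13 ≡ 5 (mod 8), (2/13) = -1.
Reciprocity: 5 ≡ 1 and 13 ≡ 1 (mod 4), so (5/13) = +(13/5).
Reduce top mod 5: now compute (3/5).
Reciprocity: 3 ≡ 3 and 5 ≡ 1 (mod 4), so (3/5) = +(5/3).
Reduce top mod 3: now compute (2/3).
Pull out 2: since 3 ≡ 3 (mod 8), (2/3) = -1.
Reached (1/3) = 1. Collecting the sign flips along the way, the symbol is +1.

1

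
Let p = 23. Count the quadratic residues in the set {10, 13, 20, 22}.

(10/23) = -1 → non-residue.
(13/23) = +1 → QR.
(20/23) = -1 → non-residue.
(22/23) = -1 → non-residue.
Total quadratic residues among the 4: 1.

1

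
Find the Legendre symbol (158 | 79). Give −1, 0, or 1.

First reduce: 158 ≡ 0 (mod 79).
Top reduces to 0: gcd > 1, so the symbol is 0.

0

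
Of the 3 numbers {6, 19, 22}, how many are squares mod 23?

1

(6/23) = +1 → QR.
(19/23) = -1 → non-residue.
(22/23) = -1 → non-residue.
Total quadratic residues among the 3: 1.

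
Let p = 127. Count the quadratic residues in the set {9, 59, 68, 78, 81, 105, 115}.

(9/127) = +1 → QR.
(59/127) = -1 → non-residue.
(68/127) = +1 → QR.
(78/127) = -1 → non-residue.
(81/127) = +1 → QR.
(105/127) = -1 → non-residue.
(115/127) = +1 → QR.
Total quadratic residues among the 7: 4.

4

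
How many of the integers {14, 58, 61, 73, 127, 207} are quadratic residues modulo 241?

(14/241) = -1 → non-residue.
(58/241) = +1 → QR.
(61/241) = +1 → QR.
(73/241) = -1 → non-residue.
(127/241) = -1 → non-residue.
(207/241) = -1 → non-residue.
Total quadratic residues among the 6: 2.

2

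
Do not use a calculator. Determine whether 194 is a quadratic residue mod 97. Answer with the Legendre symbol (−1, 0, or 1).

First reduce: 194 ≡ 0 (mod 97).
Top reduces to 0: gcd > 1, so the symbol is 0.

0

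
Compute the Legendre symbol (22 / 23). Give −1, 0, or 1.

-1

Euler's criterion: (22/23) ≡ 22^11 (mod 23).
22^2 ≡ 1 (mod 23)
22^4 ≡ 1 (mod 23)
22^8 ≡ 1 (mod 23)
22^11 = 22^(8+2+1) ≡ 22 (mod 23).
Result is 22 ≡ −1, so (22/23) = −1.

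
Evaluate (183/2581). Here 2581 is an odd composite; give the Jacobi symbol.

1

Reciprocity: 183 ≡ 3 and 2581 ≡ 1 (mod 4), so (183/2581) = +(2581/183).
Reduce top mod 183: now compute (19/183).
Reciprocity: 19 ≡ 3 and 183 ≡ 3 (mod 4), so (19/183) = −(183/19).
Reduce top mod 19: now compute (12/19).
Pull out 2^2: since 19 ≡ 3 (mod 8), (2/19) = -1, so (2/19)^2 = +1.
Reciprocity: 3 ≡ 3 and 19 ≡ 3 (mod 4), so (3/19) = −(19/3).
Reduce top mod 3: now compute (1/3).
Reached (1/3) = 1. Collecting the sign flips along the way, the symbol is +1.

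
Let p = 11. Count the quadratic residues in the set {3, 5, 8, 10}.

2

(3/11) = +1 → QR.
(5/11) = +1 → QR.
(8/11) = -1 → non-residue.
(10/11) = -1 → non-residue.
Total quadratic residues among the 4: 2.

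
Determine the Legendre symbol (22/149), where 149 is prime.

Pull out 2: since 149 ≡ 5 (mod 8), (2/149) = -1.
Reciprocity: 11 ≡ 3 and 149 ≡ 1 (mod 4), so (11/149) = +(149/11).
Reduce top mod 11: now compute (6/11).
Pull out 2: since 11 ≡ 3 (mod 8), (2/11) = -1.
Reciprocity: 3 ≡ 3 and 11 ≡ 3 (mod 4), so (3/11) = −(11/3).
Reduce top mod 3: now compute (2/3).
Pull out 2: since 3 ≡ 3 (mod 8), (2/3) = -1.
Reached (1/3) = 1. Collecting the sign flips along the way, the symbol is +1.

1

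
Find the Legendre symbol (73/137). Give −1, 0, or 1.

1

Reciprocity: 73 ≡ 1 and 137 ≡ 1 (mod 4), so (73/137) = +(137/73).
Reduce top mod 73: now compute (64/73).
Pull out 2^6: since 73 ≡ 1 (mod 8), (2/73) = +1, so (2/73)^6 = +1.
Reached (1/73) = 1. Collecting the sign flips along the way, the symbol is +1.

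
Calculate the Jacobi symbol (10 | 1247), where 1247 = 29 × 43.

-1

Pull out 2: since 1247 ≡ 7 (mod 8), (2/1247) = +1.
Reciprocity: 5 ≡ 1 and 1247 ≡ 3 (mod 4), so (5/1247) = +(1247/5).
Reduce top mod 5: now compute (2/5).
Pull out 2: since 5 ≡ 5 (mod 8), (2/5) = -1.
Reached (1/5) = 1. Collecting the sign flips along the way, the symbol is -1.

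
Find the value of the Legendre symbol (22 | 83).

-1

Pull out 2: since 83 ≡ 3 (mod 8), (2/83) = -1.
Reciprocity: 11 ≡ 3 and 83 ≡ 3 (mod 4), so (11/83) = −(83/11).
Reduce top mod 11: now compute (6/11).
Pull out 2: since 11 ≡ 3 (mod 8), (2/11) = -1.
Reciprocity: 3 ≡ 3 and 11 ≡ 3 (mod 4), so (3/11) = −(11/3).
Reduce top mod 3: now compute (2/3).
Pull out 2: since 3 ≡ 3 (mod 8), (2/3) = -1.
Reached (1/3) = 1. Collecting the sign flips along the way, the symbol is -1.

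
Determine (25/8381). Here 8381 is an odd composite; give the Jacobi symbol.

1

Reciprocity: 25 ≡ 1 and 8381 ≡ 1 (mod 4), so (25/8381) = +(8381/25).
Reduce top mod 25: now compute (6/25).
Pull out 2: since 25 ≡ 1 (mod 8), (2/25) = +1.
Reciprocity: 3 ≡ 3 and 25 ≡ 1 (mod 4), so (3/25) = +(25/3).
Reduce top mod 3: now compute (1/3).
Reached (1/3) = 1. Collecting the sign flips along the way, the symbol is +1.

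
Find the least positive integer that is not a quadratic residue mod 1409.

(2/1409) = +1, so 2 is a residue.
(3/1409) = −1, so 3 is the smallest positive non-residue mod 1409.

3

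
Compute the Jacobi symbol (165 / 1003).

Reciprocity: 165 ≡ 1 and 1003 ≡ 3 (mod 4), so (165/1003) = +(1003/165).
Reduce top mod 165: now compute (13/165).
Reciprocity: 13 ≡ 1 and 165 ≡ 1 (mod 4), so (13/165) = +(165/13).
Reduce top mod 13: now compute (9/13).
Reciprocity: 9 ≡ 1 and 13 ≡ 1 (mod 4), so (9/13) = +(13/9).
Reduce top mod 9: now compute (4/9).
Pull out 2^2: since 9 ≡ 1 (mod 8), (2/9) = +1, so (2/9)^2 = +1.
Reached (1/9) = 1. Collecting the sign flips along the way, the symbol is +1.

1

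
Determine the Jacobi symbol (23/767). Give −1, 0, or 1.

Reciprocity: 23 ≡ 3 and 767 ≡ 3 (mod 4), so (23/767) = −(767/23).
Reduce top mod 23: now compute (8/23).
Pull out 2^3: since 23 ≡ 7 (mod 8), (2/23) = +1, so (2/23)^3 = +1.
Reached (1/23) = 1. Collecting the sign flips along the way, the symbol is -1.

-1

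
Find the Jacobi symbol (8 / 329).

Pull out 2^3: since 329 ≡ 1 (mod 8), (2/329) = +1, so (2/329)^3 = +1.
Reached (1/329) = 1. Collecting the sign flips along the way, the symbol is +1.

1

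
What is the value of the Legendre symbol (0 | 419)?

0

Top reduces to 0: gcd > 1, so the symbol is 0.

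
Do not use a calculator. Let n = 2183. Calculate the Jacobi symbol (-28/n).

-1

First reduce: -28 ≡ 2155 (mod 2183).
Reciprocity: 2155 ≡ 3 and 2183 ≡ 3 (mod 4), so (2155/2183) = −(2183/2155).
Reduce top mod 2155: now compute (28/2155).
Pull out 2^2: since 2155 ≡ 3 (mod 8), (2/2155) = -1, so (2/2155)^2 = +1.
Reciprocity: 7 ≡ 3 and 2155 ≡ 3 (mod 4), so (7/2155) = −(2155/7).
Reduce top mod 7: now compute (6/7).
Pull out 2: since 7 ≡ 7 (mod 8), (2/7) = +1.
Reciprocity: 3 ≡ 3 and 7 ≡ 3 (mod 4), so (3/7) = −(7/3).
Reduce top mod 3: now compute (1/3).
Reached (1/3) = 1. Collecting the sign flips along the way, the symbol is -1.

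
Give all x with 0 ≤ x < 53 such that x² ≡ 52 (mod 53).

53 ≡ 1 (mod 4), so we find a root by search.
Trying successive values, 23² = 529 ≡ 52 (mod 53). The other root is 53 − 23 = 30.

23, 30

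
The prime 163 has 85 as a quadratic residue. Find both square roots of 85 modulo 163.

Since 163 ≡ 3 (mod 4), a square root of 85 is 85^((163+1)/4) = 85^41 mod 163.
Repeated squaring: 85^2≡53, 85^4≡38, 85^8≡140, 85^16≡40, 85^32≡133 (mod 163).
85^41 = 85^(32+8+1) ≡ 133 (mod 163).
Check: 133² = 17689 ≡ 85 (mod 163). The two roots are 30 and 133.

30, 133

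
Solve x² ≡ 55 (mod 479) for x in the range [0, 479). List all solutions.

Since 479 ≡ 3 (mod 4), a square root of 55 is 55^((479+1)/4) = 55^120 mod 479.
Repeated squaring: 55^2≡151, 55^4≡288, 55^8≡77, 55^16≡181, 55^32≡189, 55^64≡275 (mod 479).
55^120 = 55^(64+32+16+8) ≡ 161 (mod 479).
Check: 161² = 25921 ≡ 55 (mod 479). The two roots are 161 and 318.

161, 318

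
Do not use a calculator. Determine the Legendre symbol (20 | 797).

Pull out 2^2: since 797 ≡ 5 (mod 8), (2/797) = -1, so (2/797)^2 = +1.
Reciprocity: 5 ≡ 1 and 797 ≡ 1 (mod 4), so (5/797) = +(797/5).
Reduce top mod 5: now compute (2/5).
Pull out 2: since 5 ≡ 5 (mod 8), (2/5) = -1.
Reached (1/5) = 1. Collecting the sign flips along the way, the symbol is -1.

-1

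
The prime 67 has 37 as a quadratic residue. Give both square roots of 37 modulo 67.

29, 38

Since 67 ≡ 3 (mod 4), a square root of 37 is 37^((67+1)/4) = 37^17 mod 67.
Repeated squaring: 37^2≡29, 37^4≡37, 37^8≡29, 37^16≡37 (mod 67).
37^17 = 37^(16+1) ≡ 29 (mod 67).
Check: 29² = 841 ≡ 37 (mod 67). The two roots are 29 and 38.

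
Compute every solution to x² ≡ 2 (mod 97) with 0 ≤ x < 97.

97 ≡ 1 (mod 4), so we find a root by search.
Trying successive values, 14² = 196 ≡ 2 (mod 97). The other root is 97 − 14 = 83.

14, 83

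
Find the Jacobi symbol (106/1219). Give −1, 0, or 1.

Pull out 2: since 1219 ≡ 3 (mod 8), (2/1219) = -1.
Reciprocity: 53 ≡ 1 and 1219 ≡ 3 (mod 4), so (53/1219) = +(1219/53).
Reduce top mod 53: now compute (0/53).
Top reduces to 0: gcd > 1, so the symbol is 0.

0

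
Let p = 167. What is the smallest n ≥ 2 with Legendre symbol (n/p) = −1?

(2/167) = +1, so 2 is a residue.
(3/167) = +1, so 3 is a residue.
(4/167) = +1, so 4 is a residue.
(5/167) = −1, so 5 is the smallest positive non-residue mod 167.

5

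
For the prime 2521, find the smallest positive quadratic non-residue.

(2/2521) = +1, so 2 is a residue.
(3/2521) = +1, so 3 is a residue.
(4/2521) = +1, so 4 is a residue.
(5/2521) = +1, so 5 is a residue.
(6/2521) = +1, so 6 is a residue.
(7/2521) = +1, so 7 is a residue.
(8/2521) = +1, so 8 is a residue.
(9/2521) = +1, so 9 is a residue.
(10/2521) = +1, so 10 is a residue.
(11/2521) = −1, so 11 is the smallest positive non-residue mod 2521.

11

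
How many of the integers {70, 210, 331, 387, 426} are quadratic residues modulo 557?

(70/557) = +1 → QR.
(210/557) = -1 → non-residue.
(331/557) = -1 → non-residue.
(387/557) = +1 → QR.
(426/557) = +1 → QR.
Total quadratic residues among the 5: 3.

3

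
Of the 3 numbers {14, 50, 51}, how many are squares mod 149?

(14/149) = -1 → non-residue.
(50/149) = -1 → non-residue.
(51/149) = -1 → non-residue.
Total quadratic residues among the 3: 0.

0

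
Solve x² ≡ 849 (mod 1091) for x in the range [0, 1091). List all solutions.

363, 728

Since 1091 ≡ 3 (mod 4), a square root of 849 is 849^((1091+1)/4) = 849^273 mod 1091.
Repeated squaring: 849^2≡741, 849^4≡308, 849^8≡1038, 849^16≡627, 849^32≡369, 849^64≡877, 849^128≡1065, 849^256≡676 (mod 1091).
849^273 = 849^(256+16+1) ≡ 363 (mod 1091).
Check: 363² = 131769 ≡ 849 (mod 1091). The two roots are 363 and 728.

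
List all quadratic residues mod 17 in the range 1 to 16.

Square k = 1,…,8 (k and 17−k give the same square):
1²=1, 2²=4, 3²=9, 4²=16, 5²≡8, 6²≡2, 7²≡15, 8²≡13 (mod 17).
So the quadratic residues mod 17 are {1, 2, 4, 8, 9, 13, 15, 16}.

1, 2, 4, 8, 9, 13, 15, 16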